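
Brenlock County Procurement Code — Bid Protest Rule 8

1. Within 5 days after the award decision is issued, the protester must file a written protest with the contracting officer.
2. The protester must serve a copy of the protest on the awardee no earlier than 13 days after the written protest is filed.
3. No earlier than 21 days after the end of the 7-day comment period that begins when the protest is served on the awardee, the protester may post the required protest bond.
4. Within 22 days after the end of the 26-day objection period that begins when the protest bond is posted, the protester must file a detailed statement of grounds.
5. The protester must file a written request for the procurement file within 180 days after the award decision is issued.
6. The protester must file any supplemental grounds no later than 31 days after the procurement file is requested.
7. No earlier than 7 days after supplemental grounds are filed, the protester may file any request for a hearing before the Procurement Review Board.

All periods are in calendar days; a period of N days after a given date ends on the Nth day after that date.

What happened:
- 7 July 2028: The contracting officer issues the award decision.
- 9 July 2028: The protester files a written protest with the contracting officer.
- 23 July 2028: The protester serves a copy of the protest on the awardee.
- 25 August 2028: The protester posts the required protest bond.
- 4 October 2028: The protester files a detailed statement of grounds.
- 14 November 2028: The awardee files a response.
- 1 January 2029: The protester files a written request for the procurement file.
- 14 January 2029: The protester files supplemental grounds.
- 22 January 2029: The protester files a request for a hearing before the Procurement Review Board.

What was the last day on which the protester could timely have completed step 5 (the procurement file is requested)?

3 January 2029

Step 5 runs from 7 July 2028, when the award decision is issued. 180 days after 7 July 2028 is 3 January 2029.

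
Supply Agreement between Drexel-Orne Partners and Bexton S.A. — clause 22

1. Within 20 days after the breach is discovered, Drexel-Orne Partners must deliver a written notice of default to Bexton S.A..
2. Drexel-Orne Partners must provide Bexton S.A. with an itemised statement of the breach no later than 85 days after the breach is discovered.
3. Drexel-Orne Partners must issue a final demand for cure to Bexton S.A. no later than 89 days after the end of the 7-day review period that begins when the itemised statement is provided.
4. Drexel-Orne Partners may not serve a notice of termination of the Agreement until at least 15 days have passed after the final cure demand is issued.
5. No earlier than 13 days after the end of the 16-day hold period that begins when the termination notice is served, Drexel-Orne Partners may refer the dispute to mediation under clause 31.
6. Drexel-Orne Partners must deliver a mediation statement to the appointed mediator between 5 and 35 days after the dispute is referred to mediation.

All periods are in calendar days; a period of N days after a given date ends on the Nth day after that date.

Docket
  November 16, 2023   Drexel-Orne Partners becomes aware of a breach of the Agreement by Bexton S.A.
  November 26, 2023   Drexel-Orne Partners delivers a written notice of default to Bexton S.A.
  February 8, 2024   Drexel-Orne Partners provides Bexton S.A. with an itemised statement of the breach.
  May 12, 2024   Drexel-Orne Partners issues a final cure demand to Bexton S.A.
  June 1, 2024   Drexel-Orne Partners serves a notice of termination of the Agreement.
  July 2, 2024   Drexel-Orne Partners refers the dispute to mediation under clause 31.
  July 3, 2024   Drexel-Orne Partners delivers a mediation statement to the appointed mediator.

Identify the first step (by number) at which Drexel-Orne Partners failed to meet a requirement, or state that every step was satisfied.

Step 6

(1) due by November 16, 2023 + 20 days = December 6, 2023; November 26, 2023 is within that limit.
(2) due by November 16, 2023 + 85 days = February 9, 2024; done February 8, 2024 — timely.
(3) due by February 15, 2024 + 89 days = May 14, 2024; completed May 12, 2024, before the deadline.
(4) permitted from May 12, 2024 + 15 days = May 27, 2024 onward; done June 1, 2024, after the minimum wait.
(5) permitted from June 17, 2024 + 13 days = June 30, 2024 onward; done July 2, 2024, after the minimum wait.
(6) the permitted window runs from July 2, 2024 + 5 = July 7, 2024 to July 2, 2024 + 35 = August 6, 2024; done July 3, 2024 — 4 days before the window opened.
No need to go further; step 6 was not satisfied.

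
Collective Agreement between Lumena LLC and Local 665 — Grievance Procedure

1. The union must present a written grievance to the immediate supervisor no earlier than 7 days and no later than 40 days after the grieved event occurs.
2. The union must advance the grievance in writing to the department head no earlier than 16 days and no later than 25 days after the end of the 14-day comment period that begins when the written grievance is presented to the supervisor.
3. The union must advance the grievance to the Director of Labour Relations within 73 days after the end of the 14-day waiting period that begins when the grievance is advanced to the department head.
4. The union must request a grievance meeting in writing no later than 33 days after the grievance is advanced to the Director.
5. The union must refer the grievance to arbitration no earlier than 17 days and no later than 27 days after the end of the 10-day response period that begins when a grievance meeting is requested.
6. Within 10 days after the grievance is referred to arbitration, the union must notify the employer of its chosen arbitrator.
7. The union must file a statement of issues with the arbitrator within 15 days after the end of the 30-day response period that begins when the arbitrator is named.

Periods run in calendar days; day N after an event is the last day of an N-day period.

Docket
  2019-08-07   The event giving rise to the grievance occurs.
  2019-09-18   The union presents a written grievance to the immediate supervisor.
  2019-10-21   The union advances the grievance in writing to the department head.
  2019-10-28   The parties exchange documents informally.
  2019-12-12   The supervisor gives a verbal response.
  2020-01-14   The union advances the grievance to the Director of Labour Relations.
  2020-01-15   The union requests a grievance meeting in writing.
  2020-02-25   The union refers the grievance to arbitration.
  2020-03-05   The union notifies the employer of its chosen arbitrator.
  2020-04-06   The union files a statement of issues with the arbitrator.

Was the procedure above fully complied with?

No

(1) the permitted window runs from 2019-08-07 + 7 = 2019-08-14 to 2019-08-07 + 40 = 2019-09-16; 2019-09-18 is 2 days past the end of the window.
Later steps need not be reached.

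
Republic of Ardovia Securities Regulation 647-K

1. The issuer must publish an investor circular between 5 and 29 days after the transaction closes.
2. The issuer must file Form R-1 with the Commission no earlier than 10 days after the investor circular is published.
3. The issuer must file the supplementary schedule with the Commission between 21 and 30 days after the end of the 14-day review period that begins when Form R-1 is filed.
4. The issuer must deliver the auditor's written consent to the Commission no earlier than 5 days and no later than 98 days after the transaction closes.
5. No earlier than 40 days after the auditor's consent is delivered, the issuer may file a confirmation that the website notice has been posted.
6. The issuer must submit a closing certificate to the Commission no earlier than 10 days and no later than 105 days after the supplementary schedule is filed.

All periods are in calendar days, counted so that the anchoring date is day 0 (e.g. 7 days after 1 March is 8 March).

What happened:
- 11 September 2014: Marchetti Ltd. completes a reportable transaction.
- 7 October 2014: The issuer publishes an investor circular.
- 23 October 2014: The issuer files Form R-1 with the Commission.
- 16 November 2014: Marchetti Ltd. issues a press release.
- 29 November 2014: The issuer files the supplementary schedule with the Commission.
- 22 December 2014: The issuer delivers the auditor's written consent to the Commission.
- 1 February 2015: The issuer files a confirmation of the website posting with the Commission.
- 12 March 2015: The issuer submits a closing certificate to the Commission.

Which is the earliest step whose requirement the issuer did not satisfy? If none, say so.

Step 4

Step 1: the window is 5–29 days after 11 September 2014 (when the transaction closes), so 16 September 2014 through 10 October 2014; done 7 October 2014 — within the window.
Step 2: the earliest permitted date is 10 days after 7 October 2014 (when the investor circular is published), i.e. 17 October 2014; 23 October 2014 is on or after that date.
Step 3: the window is 21–30 days after 6 November 2014 (end of the 14-day review period, which began when Form R-1 is filed on 23 October 2014), so 27 November 2014 through 6 December 2014; done 29 November 2014, which is between those dates.
Step 4: the window is 5–98 days after 11 September 2014 (when the transaction closes), so 16 September 2014 through 18 December 2014; 22 December 2014 is 4 days past the end of the window.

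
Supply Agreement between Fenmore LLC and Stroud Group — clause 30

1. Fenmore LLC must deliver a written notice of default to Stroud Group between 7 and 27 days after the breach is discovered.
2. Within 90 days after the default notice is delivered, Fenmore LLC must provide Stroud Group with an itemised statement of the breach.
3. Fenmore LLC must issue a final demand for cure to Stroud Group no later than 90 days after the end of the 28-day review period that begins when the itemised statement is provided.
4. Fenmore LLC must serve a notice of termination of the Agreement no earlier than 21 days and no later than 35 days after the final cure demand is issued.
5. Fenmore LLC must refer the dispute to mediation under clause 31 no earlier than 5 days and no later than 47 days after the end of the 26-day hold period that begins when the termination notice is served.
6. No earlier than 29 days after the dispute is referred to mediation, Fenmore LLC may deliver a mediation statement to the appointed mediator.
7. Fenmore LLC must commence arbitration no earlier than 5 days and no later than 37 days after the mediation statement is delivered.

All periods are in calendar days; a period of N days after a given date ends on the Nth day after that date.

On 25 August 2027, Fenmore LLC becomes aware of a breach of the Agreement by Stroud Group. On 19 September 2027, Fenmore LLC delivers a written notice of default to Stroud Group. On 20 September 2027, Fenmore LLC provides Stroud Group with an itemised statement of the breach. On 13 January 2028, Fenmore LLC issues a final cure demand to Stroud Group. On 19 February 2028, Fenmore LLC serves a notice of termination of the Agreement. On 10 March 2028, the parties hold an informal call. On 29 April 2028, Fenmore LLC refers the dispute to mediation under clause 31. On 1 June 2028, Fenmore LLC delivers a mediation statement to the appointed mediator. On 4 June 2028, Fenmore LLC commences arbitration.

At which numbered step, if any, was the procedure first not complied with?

Step 1: the window is 7–27 days after 25 August 2027 (when the breach is discovered), so 1 September 2027 through 21 September 2027; 19 September 2027 falls inside that range.
Step 2: 90 days after 19 September 2027 (when the default notice is delivered) is 18 December 2027; completed 20 September 2027, before the deadline.
Step 3: 90 days after 18 October 2027 (end of the 28-day review period, which began when the itemised statement is provided on 20 September 2027) is 16 January 2028; completed 13 January 2028, before the deadline.
Step 4: the window is 21–35 days after 13 January 2028 (when the final cure demand is issued), so 3 February 2028 through 17 February 2028; done 19 February 2028 — 2 days after the window closed.
No need to go further; step 4 was not satisfied.

Step 4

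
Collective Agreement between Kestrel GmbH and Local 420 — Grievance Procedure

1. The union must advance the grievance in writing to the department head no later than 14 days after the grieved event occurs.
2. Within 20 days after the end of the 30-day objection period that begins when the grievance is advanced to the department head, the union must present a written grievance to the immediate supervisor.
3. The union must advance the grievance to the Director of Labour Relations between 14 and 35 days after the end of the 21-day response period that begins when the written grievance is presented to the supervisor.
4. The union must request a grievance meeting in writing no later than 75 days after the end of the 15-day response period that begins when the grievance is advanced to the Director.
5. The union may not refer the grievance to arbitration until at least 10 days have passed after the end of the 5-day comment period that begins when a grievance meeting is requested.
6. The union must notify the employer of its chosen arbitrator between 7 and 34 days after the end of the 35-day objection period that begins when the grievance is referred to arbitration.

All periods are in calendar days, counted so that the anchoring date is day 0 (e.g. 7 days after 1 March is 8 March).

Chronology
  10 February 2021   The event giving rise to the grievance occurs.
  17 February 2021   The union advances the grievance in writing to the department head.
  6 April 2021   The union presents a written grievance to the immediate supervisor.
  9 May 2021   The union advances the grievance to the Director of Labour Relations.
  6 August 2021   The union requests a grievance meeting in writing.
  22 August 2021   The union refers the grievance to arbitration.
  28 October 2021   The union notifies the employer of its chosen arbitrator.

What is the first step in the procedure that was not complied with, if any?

Step 1: 14 days after 10 February 2021 (when the grieved event occurs) is 24 February 2021; completed 17 February 2021, before the deadline.
Step 2: 20 days after 19 March 2021 (end of the 30-day objection period, which began when the grievance is advanced to the department head on 17 February 2021) is 8 April 2021; done 6 April 2021 — timely.
Step 3: the window is 14–35 days after 27 April 2021 (end of the 21-day response period, which began when the written grievance is presented to the supervisor on 6 April 2021), so 11 May 2021 through 1 June 2021; 9 May 2021 is 2 days too early.

Step 3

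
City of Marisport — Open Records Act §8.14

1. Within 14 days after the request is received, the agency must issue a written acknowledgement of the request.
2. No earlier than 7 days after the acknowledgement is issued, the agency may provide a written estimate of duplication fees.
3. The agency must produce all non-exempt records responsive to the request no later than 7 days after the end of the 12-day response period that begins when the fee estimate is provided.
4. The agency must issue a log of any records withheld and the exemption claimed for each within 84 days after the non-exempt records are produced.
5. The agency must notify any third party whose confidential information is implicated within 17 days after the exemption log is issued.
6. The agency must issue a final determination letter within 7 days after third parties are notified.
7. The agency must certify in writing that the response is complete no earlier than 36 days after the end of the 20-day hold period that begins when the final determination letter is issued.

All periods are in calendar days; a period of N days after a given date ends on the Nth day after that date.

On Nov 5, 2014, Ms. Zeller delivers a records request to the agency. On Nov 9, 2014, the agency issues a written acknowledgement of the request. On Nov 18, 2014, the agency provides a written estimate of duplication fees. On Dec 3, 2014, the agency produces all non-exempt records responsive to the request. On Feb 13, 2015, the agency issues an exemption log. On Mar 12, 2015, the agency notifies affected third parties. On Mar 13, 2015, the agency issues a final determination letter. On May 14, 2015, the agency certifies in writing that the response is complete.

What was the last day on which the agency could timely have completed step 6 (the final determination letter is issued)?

Mar 19, 2015

Step 6 runs from Mar 12, 2015, when third parties are notified. 7 days after Mar 12, 2015 is Mar 19, 2015.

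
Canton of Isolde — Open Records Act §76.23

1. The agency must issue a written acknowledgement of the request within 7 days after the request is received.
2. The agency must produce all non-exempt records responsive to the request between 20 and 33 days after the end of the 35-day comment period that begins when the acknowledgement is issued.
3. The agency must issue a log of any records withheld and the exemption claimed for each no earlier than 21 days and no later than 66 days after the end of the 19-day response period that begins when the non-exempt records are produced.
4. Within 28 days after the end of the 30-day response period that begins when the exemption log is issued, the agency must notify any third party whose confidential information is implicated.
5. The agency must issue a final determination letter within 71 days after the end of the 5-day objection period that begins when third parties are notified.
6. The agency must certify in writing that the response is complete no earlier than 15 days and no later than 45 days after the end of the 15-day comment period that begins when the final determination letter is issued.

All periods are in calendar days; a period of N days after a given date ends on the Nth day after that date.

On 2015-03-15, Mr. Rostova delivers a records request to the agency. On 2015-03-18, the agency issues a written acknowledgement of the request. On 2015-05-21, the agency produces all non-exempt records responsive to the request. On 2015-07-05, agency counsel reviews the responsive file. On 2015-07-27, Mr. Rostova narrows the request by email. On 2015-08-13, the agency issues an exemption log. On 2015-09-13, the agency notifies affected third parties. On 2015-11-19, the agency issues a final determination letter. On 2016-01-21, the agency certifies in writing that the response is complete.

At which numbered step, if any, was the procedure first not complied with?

Step 1: 7 days after 2015-03-15 (when the request is received) is 2015-03-22; 2015-03-18 is within that limit.
Step 2: the window is 20–33 days after 2015-04-22 (end of the 35-day comment period, which began when the acknowledgement is issued on 2015-03-18), so 2015-05-12 through 2015-05-25; 2015-05-21 falls inside that range.
Step 3: the window is 21–66 days after 2015-06-09 (end of the 19-day response period, which began when the non-exempt records are produced on 2015-05-21), so 2015-06-30 through 2015-08-14; done 2015-08-13 — within the window.
Step 4: 28 days after 2015-09-12 (end of the 30-day response period, which began when the exemption log is issued on 2015-08-13) is 2015-10-10; completed 2015-09-13, before the deadline.
Step 5: 71 days after 2015-09-18 (end of the 5-day objection period, which began when third parties are notified on 2015-09-13) is 2015-11-28; completed 2015-11-19, before the deadline.
Step 6: the window is 15–45 days after 2015-12-04 (end of the 15-day comment period, which began when the final determination letter is issued on 2015-11-19), so 2015-12-19 through 2016-01-18; 2016-01-21 is 3 days past the end of the window.
That is the first point of non-compliance.

Step 6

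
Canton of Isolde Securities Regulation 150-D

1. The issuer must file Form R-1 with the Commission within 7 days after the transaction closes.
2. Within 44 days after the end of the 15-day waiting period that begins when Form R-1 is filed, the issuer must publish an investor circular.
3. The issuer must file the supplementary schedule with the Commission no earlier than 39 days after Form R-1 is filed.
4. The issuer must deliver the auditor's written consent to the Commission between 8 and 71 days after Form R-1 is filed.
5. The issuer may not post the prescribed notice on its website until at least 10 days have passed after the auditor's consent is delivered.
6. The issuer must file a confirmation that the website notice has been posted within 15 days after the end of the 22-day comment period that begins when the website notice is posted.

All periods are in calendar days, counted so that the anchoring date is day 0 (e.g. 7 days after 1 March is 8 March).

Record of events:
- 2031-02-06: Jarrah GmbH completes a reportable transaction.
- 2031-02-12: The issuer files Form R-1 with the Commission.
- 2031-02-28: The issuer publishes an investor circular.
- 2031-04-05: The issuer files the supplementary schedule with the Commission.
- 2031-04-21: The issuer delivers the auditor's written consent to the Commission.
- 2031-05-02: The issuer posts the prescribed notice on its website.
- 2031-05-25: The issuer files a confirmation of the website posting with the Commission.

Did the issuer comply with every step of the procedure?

(1) due by 2031-02-06 + 7 days = 2031-02-13; done 2031-02-12 — timely.
(2) due by 2031-02-27 + 44 days = 2031-04-12; 2031-02-28 is within that limit.
(3) permitted from 2031-02-12 + 39 days = 2031-03-23 onward; done 2031-04-05 — permitted.
(4) the permitted window runs from 2031-02-12 + 8 = 2031-02-20 to 2031-02-12 + 71 = 2031-04-24; 2031-04-21 falls inside that range.
(5) permitted from 2031-04-21 + 10 days = 2031-05-01 onward; 2031-05-02 is on or after that date.
(6) due by 2031-05-24 + 15 days = 2031-06-08; completed 2031-05-25, before the deadline.

Yes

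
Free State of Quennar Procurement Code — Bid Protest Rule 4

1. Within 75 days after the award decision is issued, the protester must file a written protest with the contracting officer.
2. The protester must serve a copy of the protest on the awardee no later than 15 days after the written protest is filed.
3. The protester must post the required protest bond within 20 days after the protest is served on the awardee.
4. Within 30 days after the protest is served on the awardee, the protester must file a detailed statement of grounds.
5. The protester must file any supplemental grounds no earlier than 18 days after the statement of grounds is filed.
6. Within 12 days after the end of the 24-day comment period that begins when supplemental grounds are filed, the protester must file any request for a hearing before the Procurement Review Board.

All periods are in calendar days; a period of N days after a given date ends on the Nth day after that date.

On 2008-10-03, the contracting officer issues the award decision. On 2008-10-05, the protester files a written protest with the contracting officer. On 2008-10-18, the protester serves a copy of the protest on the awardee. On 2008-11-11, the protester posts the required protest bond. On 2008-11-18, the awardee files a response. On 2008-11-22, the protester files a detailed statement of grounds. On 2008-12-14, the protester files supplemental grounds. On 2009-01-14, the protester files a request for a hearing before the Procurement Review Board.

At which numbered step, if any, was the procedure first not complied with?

Step 3

Step 1 — counting 75 days from 2008-10-03 (when the award decision is issued) gives a deadline of 2008-12-17; completed 2008-10-05, before the deadline.
Step 2 — counting 15 days from 2008-10-05 (when the written protest is filed) gives a deadline of 2008-10-20; completed 2008-10-18, before the deadline.
Step 3 — counting 20 days from 2008-10-18 (when the protest is served on the awardee) gives a deadline of 2008-11-07; not done until 2008-11-11, 4 days after the deadline.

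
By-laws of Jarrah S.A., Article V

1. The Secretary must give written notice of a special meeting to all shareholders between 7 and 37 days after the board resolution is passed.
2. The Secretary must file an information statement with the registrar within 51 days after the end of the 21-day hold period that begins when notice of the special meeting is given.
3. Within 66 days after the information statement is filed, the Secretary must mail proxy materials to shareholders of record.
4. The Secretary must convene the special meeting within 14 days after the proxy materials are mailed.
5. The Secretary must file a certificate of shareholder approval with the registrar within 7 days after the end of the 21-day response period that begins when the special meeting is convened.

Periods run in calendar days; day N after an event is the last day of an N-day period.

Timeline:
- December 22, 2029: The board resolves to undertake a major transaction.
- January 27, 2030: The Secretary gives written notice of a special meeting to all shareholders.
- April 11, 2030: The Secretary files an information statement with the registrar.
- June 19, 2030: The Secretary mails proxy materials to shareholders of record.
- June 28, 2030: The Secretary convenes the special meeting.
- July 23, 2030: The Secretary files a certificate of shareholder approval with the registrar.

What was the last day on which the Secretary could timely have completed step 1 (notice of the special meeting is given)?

January 28, 2030

Step 1 runs from December 22, 2029, when the board resolution is passed. The window is 7–37 days after December 22, 2029; it closes on January 28, 2030.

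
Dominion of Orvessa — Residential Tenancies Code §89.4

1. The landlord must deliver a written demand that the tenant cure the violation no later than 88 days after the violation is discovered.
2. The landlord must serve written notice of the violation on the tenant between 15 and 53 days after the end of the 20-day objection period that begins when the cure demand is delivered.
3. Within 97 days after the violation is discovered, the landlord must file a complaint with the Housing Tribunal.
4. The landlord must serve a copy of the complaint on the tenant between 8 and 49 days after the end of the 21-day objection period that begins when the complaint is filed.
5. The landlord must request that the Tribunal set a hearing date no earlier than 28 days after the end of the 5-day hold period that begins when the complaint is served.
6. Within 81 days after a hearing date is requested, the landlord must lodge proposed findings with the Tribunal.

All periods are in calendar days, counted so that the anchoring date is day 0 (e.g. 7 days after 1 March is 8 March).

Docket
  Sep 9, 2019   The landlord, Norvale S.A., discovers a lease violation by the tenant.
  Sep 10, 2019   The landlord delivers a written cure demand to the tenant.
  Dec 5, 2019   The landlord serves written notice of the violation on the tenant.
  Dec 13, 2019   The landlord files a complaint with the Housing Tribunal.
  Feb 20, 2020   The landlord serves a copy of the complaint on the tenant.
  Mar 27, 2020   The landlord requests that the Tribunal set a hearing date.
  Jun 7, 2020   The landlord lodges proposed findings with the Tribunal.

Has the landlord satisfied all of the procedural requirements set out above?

No

(1) due by Sep 9, 2019 + 88 days = Dec 6, 2019; completed Sep 10, 2019, before the deadline.
(2) the permitted window runs from Sep 30, 2019 + 15 = Oct 15, 2019 to Sep 30, 2019 + 53 = Nov 22, 2019; Dec 5, 2019 is 13 days past the end of the window.
No need to go further; step 2 was not satisfied.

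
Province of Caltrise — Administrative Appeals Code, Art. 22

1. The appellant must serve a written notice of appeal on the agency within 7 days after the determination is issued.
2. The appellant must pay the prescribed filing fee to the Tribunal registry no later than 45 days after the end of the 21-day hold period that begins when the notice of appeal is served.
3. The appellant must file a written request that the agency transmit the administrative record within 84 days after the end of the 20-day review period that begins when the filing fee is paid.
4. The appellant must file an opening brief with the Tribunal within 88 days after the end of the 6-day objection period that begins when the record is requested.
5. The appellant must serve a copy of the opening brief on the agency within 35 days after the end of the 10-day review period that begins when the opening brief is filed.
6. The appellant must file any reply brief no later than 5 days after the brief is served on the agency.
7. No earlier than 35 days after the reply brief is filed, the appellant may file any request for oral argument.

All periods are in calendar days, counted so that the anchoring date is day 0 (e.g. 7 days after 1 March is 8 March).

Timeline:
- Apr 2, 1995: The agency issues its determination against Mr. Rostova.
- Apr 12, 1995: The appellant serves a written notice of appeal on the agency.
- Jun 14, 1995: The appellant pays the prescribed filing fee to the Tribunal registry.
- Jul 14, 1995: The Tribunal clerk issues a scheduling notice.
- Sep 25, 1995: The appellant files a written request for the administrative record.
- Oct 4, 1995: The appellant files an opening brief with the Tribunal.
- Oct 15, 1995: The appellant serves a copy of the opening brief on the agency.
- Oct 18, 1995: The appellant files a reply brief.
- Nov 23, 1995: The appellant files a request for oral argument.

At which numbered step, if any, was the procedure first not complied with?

Step 1

(1) due by Apr 2, 1995 + 7 days = Apr 9, 1995; not done until Apr 12, 1995, 3 days after the deadline.
No need to go further; step 1 was not satisfied.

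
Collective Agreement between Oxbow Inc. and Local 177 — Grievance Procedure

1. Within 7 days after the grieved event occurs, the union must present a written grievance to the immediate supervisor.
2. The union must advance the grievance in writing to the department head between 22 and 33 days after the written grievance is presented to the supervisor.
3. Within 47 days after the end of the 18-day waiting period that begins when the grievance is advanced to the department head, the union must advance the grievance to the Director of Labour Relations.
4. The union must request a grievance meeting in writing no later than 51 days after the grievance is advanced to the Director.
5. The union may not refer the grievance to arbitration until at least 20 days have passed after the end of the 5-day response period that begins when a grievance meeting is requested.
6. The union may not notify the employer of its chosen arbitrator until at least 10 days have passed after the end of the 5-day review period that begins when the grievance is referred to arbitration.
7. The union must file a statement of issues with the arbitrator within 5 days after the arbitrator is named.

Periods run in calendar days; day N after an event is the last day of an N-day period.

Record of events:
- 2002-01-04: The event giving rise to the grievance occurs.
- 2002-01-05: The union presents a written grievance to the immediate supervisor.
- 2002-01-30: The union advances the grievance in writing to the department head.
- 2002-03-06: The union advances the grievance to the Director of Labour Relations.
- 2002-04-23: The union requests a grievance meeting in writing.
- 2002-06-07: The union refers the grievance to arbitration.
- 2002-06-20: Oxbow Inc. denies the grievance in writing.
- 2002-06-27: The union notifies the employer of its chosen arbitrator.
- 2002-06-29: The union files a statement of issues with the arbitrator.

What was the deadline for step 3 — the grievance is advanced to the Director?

The grievance is advanced to the department head on 2002-01-30; the 18-day waiting period therefore ends 2002-02-17, and step 3 runs from that date. 47 days after 2002-02-17 is 2002-04-05.

2002-04-05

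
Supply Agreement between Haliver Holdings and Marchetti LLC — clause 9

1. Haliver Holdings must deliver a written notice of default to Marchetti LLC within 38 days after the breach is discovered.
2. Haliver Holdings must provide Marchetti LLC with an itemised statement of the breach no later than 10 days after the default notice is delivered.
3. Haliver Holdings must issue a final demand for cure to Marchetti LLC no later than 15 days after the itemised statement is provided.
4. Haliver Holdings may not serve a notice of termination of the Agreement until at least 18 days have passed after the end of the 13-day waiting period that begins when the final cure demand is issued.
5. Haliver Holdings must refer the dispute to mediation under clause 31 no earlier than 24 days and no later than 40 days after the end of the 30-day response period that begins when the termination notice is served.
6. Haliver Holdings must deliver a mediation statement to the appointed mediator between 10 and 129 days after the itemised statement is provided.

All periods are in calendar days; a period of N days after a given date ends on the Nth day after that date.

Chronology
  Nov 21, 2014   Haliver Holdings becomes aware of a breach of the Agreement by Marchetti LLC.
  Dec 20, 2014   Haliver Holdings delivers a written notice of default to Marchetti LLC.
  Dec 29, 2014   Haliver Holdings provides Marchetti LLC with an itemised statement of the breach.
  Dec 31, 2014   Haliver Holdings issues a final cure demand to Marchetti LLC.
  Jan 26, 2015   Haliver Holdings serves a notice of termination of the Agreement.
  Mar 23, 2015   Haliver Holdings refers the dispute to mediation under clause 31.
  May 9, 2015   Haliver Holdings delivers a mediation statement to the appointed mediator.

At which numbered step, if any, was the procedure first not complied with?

(1) due by Nov 21, 2014 + 38 days = Dec 29, 2014; done Dec 20, 2014 — timely.
(2) due by Dec 20, 2014 + 10 days = Dec 30, 2014; completed Dec 29, 2014, before the deadline.
(3) due by Dec 29, 2014 + 15 days = Jan 13, 2015; Dec 31, 2014 is within that limit.
(4) permitted from Jan 13, 2015 + 18 days = Jan 31, 2015 onward; acted on Jan 26, 2015, 5 days prematurely.
That is the first point of non-compliance.

Step 4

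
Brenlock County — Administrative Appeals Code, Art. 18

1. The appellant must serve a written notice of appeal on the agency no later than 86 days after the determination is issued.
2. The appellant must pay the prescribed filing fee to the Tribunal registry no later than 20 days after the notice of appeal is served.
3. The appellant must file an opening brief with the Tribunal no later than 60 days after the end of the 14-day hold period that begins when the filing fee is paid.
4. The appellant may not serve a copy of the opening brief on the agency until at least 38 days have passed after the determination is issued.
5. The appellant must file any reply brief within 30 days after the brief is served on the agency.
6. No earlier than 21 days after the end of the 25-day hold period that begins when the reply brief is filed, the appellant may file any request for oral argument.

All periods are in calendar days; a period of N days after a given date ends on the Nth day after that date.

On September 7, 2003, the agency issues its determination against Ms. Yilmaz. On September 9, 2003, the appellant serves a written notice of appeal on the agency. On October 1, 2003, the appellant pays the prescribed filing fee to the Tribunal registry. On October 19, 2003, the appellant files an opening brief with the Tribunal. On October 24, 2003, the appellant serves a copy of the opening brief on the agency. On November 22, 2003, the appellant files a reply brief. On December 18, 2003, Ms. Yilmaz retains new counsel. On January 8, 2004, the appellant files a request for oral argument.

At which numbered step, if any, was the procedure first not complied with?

Step 2

Step 1 — counting 86 days from September 7, 2003 (when the determination is issued) gives a deadline of December 2, 2003; September 9, 2003 is within that limit.
Step 2 — counting 20 days from September 9, 2003 (when the notice of appeal is served) gives a deadline of September 29, 2003; not done until October 1, 2003, 2 days after the deadline.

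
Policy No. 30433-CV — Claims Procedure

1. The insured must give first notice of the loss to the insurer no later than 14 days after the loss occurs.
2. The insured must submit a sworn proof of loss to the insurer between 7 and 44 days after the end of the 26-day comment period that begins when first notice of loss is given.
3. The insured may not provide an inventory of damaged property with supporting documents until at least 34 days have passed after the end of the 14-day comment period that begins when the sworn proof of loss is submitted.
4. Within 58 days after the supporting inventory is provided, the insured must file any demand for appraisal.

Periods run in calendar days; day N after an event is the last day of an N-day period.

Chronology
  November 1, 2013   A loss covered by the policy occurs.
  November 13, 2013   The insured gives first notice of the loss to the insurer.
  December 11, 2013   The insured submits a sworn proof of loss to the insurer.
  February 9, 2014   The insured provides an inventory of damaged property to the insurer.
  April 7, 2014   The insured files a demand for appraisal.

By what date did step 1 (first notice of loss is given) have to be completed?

November 15, 2013

Step 1 runs from November 1, 2013, when the loss occurs. 14 days after November 1, 2013 is November 15, 2013.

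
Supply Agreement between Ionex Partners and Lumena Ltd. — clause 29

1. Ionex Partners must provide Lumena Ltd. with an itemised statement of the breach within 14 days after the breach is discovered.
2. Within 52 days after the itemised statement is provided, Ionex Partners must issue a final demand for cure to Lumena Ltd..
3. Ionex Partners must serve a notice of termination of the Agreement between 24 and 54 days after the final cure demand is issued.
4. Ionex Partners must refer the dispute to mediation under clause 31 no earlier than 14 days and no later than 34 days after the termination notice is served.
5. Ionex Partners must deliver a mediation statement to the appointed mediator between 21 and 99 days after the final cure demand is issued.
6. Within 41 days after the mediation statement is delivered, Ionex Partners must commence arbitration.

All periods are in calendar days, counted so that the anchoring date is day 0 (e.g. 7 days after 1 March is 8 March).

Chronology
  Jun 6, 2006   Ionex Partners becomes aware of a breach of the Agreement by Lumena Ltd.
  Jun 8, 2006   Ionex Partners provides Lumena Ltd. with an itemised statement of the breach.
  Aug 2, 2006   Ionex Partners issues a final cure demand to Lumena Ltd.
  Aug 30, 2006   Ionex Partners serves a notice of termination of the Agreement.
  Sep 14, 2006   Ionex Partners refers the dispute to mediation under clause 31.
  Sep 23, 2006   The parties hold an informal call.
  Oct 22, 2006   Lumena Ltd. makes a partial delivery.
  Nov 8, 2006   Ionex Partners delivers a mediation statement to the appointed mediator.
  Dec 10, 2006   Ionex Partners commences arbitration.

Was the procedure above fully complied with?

No

(1) due by Jun 6, 2006 + 14 days = Jun 20, 2006; Jun 8, 2006 is within that limit.
(2) due by Jun 8, 2006 + 52 days = Jul 30, 2006; done Aug 2, 2006 — 3 days late.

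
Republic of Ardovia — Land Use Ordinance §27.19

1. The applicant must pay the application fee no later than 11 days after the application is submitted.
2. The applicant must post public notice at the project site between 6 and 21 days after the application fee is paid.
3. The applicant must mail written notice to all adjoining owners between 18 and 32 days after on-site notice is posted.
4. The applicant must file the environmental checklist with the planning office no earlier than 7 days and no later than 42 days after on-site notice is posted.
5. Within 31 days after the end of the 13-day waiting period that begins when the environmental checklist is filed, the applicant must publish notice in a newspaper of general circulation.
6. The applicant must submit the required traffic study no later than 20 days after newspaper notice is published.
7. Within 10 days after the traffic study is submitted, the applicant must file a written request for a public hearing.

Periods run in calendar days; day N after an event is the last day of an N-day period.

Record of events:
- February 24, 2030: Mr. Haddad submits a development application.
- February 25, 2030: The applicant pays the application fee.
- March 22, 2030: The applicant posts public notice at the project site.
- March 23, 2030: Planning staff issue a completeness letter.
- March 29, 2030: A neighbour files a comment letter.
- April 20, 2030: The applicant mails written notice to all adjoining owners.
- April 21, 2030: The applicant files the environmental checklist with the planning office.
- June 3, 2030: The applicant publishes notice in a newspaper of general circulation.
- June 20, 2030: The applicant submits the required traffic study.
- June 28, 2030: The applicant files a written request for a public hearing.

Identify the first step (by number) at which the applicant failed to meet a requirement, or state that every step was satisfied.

(1) due by February 24, 2030 + 11 days = March 7, 2030; February 25, 2030 is within that limit.
(2) the permitted window runs from February 25, 2030 + 6 = March 3, 2030 to February 25, 2030 + 21 = March 18, 2030; March 22, 2030 is 4 days past the end of the window.
Later steps need not be reached.

Step 2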